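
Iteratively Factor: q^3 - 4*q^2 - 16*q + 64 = (q - 4)*(q^2 - 16) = (q - 4)^2*(q + 4)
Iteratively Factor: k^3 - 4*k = (k)*(k^2 - 4) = k*(k + 2)*(k - 2)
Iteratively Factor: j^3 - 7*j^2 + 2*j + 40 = (j + 2)*(j^2 - 9*j + 20) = (j - 5)*(j + 2)*(j - 4)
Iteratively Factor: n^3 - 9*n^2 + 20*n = (n - 5)*(n^2 - 4*n) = (n - 5)*(n - 4)*(n)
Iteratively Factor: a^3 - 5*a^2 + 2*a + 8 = (a - 4)*(a^2 - a - 2) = (a - 4)*(a + 1)*(a - 2)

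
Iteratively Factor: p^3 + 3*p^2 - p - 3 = (p + 3)*(p^2 - 1) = (p + 1)*(p + 3)*(p - 1)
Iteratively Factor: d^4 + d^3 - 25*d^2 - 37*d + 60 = (d + 4)*(d^3 - 3*d^2 - 13*d + 15) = (d + 3)*(d + 4)*(d^2 - 6*d + 5) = (d - 1)*(d + 3)*(d + 4)*(d - 5)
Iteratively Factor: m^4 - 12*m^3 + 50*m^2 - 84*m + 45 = (m - 1)*(m^3 - 11*m^2 + 39*m - 45) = (m - 5)*(m - 1)*(m^2 - 6*m + 9) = (m - 5)*(m - 3)*(m - 1)*(m - 3)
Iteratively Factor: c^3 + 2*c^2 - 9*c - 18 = (c - 3)*(c^2 + 5*c + 6) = (c - 3)*(c + 2)*(c + 3)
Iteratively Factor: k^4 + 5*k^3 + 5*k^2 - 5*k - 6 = (k + 2)*(k^3 + 3*k^2 - k - 3) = (k - 1)*(k + 2)*(k^2 + 4*k + 3) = (k - 1)*(k + 1)*(k + 2)*(k + 3)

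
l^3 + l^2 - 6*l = l*(l - 2)*(l + 3)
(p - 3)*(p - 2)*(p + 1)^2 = p^4 - 3*p^3 - 3*p^2 + 7*p + 6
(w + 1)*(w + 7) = w^2 + 8*w + 7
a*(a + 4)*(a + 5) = a^3 + 9*a^2 + 20*a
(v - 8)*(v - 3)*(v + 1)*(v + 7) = v^4 - 3*v^3 - 57*v^2 + 115*v + 168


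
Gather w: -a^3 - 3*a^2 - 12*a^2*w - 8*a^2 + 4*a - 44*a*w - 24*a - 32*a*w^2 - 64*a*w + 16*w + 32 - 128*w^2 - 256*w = -a^3 - 11*a^2 - 20*a + w^2*(-32*a - 128) + w*(-12*a^2 - 108*a - 240) + 32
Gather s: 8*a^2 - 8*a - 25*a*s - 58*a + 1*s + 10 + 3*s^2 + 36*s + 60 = 8*a^2 - 66*a + 3*s^2 + s*(37 - 25*a) + 70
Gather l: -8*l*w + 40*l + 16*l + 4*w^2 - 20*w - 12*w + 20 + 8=l*(56 - 8*w) + 4*w^2 - 32*w + 28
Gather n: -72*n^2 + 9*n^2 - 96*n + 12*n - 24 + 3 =-63*n^2 - 84*n - 21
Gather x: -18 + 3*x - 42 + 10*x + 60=13*x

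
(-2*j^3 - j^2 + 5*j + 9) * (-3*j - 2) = 6*j^4 + 7*j^3 - 13*j^2 - 37*j - 18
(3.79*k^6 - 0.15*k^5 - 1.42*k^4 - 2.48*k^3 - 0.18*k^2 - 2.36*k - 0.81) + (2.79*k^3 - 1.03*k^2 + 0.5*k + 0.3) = 3.79*k^6 - 0.15*k^5 - 1.42*k^4 + 0.31*k^3 - 1.21*k^2 - 1.86*k - 0.51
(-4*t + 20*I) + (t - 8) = -3*t - 8 + 20*I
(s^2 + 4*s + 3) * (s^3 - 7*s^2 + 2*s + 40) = s^5 - 3*s^4 - 23*s^3 + 27*s^2 + 166*s + 120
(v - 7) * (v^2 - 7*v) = v^3 - 14*v^2 + 49*v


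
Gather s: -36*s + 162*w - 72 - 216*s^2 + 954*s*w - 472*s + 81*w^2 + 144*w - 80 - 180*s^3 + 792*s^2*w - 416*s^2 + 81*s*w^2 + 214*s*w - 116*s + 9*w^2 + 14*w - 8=-180*s^3 + s^2*(792*w - 632) + s*(81*w^2 + 1168*w - 624) + 90*w^2 + 320*w - 160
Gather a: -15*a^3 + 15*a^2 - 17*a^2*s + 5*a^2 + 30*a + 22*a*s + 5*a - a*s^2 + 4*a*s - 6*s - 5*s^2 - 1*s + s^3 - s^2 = -15*a^3 + a^2*(20 - 17*s) + a*(-s^2 + 26*s + 35) + s^3 - 6*s^2 - 7*s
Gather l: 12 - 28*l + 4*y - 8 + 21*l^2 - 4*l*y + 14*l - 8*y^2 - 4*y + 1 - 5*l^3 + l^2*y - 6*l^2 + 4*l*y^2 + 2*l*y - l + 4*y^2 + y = -5*l^3 + l^2*(y + 15) + l*(4*y^2 - 2*y - 15) - 4*y^2 + y + 5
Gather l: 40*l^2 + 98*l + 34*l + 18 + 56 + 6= 40*l^2 + 132*l + 80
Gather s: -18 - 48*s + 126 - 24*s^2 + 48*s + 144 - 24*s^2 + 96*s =-48*s^2 + 96*s + 252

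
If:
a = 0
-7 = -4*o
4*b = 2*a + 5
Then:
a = 0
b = 5/4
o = 7/4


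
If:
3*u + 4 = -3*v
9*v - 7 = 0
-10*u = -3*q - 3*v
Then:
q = -211/27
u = -19/9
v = 7/9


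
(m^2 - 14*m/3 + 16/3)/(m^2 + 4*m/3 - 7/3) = (3*m^2 - 14*m + 16)/(3*m^2 + 4*m - 7)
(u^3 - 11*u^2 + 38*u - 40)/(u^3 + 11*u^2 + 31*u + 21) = (u^3 - 11*u^2 + 38*u - 40)/(u^3 + 11*u^2 + 31*u + 21)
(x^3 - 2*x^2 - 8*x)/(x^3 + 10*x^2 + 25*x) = (x^2 - 2*x - 8)/(x^2 + 10*x + 25)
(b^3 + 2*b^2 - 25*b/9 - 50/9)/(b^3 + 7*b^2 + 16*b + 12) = (b^2 - 25/9)/(b^2 + 5*b + 6)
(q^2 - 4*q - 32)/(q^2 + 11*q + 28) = (q - 8)/(q + 7)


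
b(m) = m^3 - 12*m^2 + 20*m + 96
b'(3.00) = -25.00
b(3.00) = 75.00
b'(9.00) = 47.00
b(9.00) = 33.00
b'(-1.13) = 50.95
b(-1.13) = 56.63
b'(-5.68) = 253.11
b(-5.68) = -588.00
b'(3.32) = -26.61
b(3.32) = 66.73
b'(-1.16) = 51.88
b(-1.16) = 55.09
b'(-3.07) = 121.95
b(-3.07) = -107.43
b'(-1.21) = 53.43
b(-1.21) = 52.46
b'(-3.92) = 160.18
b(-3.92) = -227.03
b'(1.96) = -15.52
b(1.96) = 96.63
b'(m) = 3*m^2 - 24*m + 20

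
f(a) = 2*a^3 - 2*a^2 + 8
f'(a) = 6*a^2 - 4*a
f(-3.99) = -150.88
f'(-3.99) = 111.48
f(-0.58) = 6.94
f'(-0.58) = 4.34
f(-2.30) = -26.91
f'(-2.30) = 40.94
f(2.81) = 36.58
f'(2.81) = 36.14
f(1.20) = 8.58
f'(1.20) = 3.84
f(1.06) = 8.13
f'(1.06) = 2.50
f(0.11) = 7.98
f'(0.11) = -0.37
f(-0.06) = 7.99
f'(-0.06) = 0.26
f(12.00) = 3176.00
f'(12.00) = 816.00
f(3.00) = 44.00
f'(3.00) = 42.00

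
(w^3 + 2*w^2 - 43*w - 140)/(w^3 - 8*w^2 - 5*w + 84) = (w^2 + 9*w + 20)/(w^2 - w - 12)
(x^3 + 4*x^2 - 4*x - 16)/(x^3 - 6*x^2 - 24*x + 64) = (x + 2)/(x - 8)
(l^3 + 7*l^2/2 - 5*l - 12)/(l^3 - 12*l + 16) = (l + 3/2)/(l - 2)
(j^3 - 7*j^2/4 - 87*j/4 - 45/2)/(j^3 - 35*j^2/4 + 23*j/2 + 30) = (j + 3)/(j - 4)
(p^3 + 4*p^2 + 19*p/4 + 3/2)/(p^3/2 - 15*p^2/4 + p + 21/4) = (4*p^3 + 16*p^2 + 19*p + 6)/(2*p^3 - 15*p^2 + 4*p + 21)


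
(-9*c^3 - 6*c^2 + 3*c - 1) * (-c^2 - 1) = 9*c^5 + 6*c^4 + 6*c^3 + 7*c^2 - 3*c + 1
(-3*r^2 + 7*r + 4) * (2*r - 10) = -6*r^3 + 44*r^2 - 62*r - 40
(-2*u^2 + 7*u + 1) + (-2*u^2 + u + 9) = -4*u^2 + 8*u + 10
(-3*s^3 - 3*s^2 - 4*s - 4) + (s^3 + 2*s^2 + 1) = -2*s^3 - s^2 - 4*s - 3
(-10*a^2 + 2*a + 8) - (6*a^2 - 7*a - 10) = -16*a^2 + 9*a + 18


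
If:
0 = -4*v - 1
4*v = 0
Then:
No Solution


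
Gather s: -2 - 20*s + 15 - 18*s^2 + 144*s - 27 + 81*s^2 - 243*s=63*s^2 - 119*s - 14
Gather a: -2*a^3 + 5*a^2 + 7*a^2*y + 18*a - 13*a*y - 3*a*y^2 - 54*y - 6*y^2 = -2*a^3 + a^2*(7*y + 5) + a*(-3*y^2 - 13*y + 18) - 6*y^2 - 54*y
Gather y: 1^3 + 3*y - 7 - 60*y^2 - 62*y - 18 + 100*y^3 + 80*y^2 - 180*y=100*y^3 + 20*y^2 - 239*y - 24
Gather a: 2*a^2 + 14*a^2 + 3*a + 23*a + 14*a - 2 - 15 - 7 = 16*a^2 + 40*a - 24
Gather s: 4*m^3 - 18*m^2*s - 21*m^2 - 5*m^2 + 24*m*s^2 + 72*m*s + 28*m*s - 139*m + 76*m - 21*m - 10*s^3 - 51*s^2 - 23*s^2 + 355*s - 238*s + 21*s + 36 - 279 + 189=4*m^3 - 26*m^2 - 84*m - 10*s^3 + s^2*(24*m - 74) + s*(-18*m^2 + 100*m + 138) - 54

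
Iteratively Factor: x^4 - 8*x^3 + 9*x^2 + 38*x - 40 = (x - 4)*(x^3 - 4*x^2 - 7*x + 10) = (x - 4)*(x + 2)*(x^2 - 6*x + 5) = (x - 5)*(x - 4)*(x + 2)*(x - 1)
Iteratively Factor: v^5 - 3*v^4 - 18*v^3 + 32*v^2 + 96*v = (v + 3)*(v^4 - 6*v^3 + 32*v) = (v - 4)*(v + 3)*(v^3 - 2*v^2 - 8*v) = v*(v - 4)*(v + 3)*(v^2 - 2*v - 8) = v*(v - 4)^2*(v + 3)*(v + 2)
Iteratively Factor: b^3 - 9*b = (b + 3)*(b^2 - 3*b) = (b - 3)*(b + 3)*(b)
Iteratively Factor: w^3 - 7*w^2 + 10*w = (w)*(w^2 - 7*w + 10) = w*(w - 2)*(w - 5)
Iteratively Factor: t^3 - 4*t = (t + 2)*(t^2 - 2*t) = (t - 2)*(t + 2)*(t)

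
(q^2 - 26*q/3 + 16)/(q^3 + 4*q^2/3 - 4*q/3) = (3*q^2 - 26*q + 48)/(q*(3*q^2 + 4*q - 4))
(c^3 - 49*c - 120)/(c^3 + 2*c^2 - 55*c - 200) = (c + 3)/(c + 5)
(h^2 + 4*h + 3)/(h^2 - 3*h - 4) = (h + 3)/(h - 4)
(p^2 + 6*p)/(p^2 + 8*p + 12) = p/(p + 2)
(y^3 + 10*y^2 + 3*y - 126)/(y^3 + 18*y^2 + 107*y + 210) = (y - 3)/(y + 5)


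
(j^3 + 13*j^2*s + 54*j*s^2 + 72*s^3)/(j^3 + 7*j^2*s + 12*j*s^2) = (j + 6*s)/j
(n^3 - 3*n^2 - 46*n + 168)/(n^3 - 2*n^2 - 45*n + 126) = (n - 4)/(n - 3)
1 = 1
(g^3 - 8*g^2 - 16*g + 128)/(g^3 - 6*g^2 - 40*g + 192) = (g + 4)/(g + 6)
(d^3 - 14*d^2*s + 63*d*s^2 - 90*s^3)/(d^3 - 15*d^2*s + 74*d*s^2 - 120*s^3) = (-d + 3*s)/(-d + 4*s)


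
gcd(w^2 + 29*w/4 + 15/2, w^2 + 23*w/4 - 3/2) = w + 6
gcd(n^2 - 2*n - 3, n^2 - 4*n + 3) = n - 3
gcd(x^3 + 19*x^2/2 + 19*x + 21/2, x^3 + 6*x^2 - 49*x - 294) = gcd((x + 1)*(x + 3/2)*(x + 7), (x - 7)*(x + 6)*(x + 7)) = x + 7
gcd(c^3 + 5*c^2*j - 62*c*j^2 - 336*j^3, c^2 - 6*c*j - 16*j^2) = c - 8*j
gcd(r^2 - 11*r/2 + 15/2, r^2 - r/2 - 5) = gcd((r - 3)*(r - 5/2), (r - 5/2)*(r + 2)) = r - 5/2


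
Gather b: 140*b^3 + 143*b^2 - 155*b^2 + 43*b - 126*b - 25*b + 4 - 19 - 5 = 140*b^3 - 12*b^2 - 108*b - 20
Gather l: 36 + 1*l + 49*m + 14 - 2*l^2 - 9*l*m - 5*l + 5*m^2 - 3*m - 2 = -2*l^2 + l*(-9*m - 4) + 5*m^2 + 46*m + 48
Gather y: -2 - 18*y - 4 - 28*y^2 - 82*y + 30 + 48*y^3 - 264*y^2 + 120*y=48*y^3 - 292*y^2 + 20*y + 24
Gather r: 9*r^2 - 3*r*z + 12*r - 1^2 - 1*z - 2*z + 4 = 9*r^2 + r*(12 - 3*z) - 3*z + 3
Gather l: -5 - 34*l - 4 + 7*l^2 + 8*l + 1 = 7*l^2 - 26*l - 8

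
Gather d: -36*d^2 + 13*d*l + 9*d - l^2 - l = -36*d^2 + d*(13*l + 9) - l^2 - l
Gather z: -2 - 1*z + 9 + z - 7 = 0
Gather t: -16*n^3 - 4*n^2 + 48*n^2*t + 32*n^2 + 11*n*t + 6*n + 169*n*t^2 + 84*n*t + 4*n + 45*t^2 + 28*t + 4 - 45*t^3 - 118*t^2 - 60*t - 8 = -16*n^3 + 28*n^2 + 10*n - 45*t^3 + t^2*(169*n - 73) + t*(48*n^2 + 95*n - 32) - 4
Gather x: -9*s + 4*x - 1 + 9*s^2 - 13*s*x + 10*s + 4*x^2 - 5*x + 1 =9*s^2 + s + 4*x^2 + x*(-13*s - 1)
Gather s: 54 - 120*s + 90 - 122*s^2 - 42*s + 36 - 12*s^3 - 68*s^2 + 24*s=-12*s^3 - 190*s^2 - 138*s + 180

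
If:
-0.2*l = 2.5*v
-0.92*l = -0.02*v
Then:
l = 0.00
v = 0.00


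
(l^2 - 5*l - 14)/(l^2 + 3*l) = (l^2 - 5*l - 14)/(l*(l + 3))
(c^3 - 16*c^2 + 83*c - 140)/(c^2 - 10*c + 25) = (c^2 - 11*c + 28)/(c - 5)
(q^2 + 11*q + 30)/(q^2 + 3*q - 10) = (q + 6)/(q - 2)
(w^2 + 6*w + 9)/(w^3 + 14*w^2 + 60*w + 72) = (w^2 + 6*w + 9)/(w^3 + 14*w^2 + 60*w + 72)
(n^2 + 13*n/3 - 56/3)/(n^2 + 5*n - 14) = (n - 8/3)/(n - 2)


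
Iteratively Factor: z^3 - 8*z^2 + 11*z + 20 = (z - 5)*(z^2 - 3*z - 4) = (z - 5)*(z + 1)*(z - 4)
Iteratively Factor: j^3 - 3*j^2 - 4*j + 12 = (j - 3)*(j^2 - 4) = (j - 3)*(j - 2)*(j + 2)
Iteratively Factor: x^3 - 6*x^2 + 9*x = (x - 3)*(x^2 - 3*x) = x*(x - 3)*(x - 3)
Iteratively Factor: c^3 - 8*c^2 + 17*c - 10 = (c - 1)*(c^2 - 7*c + 10) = (c - 5)*(c - 1)*(c - 2)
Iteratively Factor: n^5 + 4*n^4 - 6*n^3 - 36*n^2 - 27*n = (n + 3)*(n^4 + n^3 - 9*n^2 - 9*n) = n*(n + 3)*(n^3 + n^2 - 9*n - 9) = n*(n - 3)*(n + 3)*(n^2 + 4*n + 3) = n*(n - 3)*(n + 3)^2*(n + 1)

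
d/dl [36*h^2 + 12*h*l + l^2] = 12*h + 2*l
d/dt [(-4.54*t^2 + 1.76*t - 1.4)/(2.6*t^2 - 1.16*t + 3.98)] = (0.690399999999999*t^2 - 28.8584*t + 5.3808)/(6.76*t^4 - 6.032*t^3 + 22.0416*t^2 - 9.2336*t + 15.8404)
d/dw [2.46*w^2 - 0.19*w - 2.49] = 4.92*w - 0.19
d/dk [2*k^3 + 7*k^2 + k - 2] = 6*k^2 + 14*k + 1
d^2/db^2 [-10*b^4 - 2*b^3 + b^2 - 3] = -120*b^2 - 12*b + 2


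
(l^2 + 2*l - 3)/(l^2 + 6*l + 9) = (l - 1)/(l + 3)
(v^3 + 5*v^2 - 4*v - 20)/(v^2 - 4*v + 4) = (v^2 + 7*v + 10)/(v - 2)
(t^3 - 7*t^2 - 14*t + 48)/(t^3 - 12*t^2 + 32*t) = (t^2 + t - 6)/(t*(t - 4))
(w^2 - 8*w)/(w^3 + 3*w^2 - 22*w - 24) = w*(w - 8)/(w^3 + 3*w^2 - 22*w - 24)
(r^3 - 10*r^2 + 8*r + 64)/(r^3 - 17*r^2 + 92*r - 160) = (r + 2)/(r - 5)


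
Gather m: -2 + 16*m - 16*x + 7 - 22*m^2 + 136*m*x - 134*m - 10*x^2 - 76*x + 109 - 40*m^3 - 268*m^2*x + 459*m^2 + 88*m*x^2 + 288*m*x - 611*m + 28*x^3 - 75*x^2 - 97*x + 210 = -40*m^3 + m^2*(437 - 268*x) + m*(88*x^2 + 424*x - 729) + 28*x^3 - 85*x^2 - 189*x + 324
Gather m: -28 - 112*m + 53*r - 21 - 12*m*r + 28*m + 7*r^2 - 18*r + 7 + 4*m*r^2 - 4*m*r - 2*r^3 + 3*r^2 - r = m*(4*r^2 - 16*r - 84) - 2*r^3 + 10*r^2 + 34*r - 42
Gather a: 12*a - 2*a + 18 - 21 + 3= 10*a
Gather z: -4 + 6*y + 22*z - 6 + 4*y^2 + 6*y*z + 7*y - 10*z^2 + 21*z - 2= 4*y^2 + 13*y - 10*z^2 + z*(6*y + 43) - 12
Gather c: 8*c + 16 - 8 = 8*c + 8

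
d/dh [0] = 0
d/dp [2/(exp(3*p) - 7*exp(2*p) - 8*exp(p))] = 2*(-3*exp(2*p) + 14*exp(p) + 8)*exp(-p)/(-exp(2*p) + 7*exp(p) + 8)^2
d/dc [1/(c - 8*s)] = -1/(c - 8*s)^2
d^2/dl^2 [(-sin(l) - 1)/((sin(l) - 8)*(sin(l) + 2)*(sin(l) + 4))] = (4*sin(l)^7 + 3*sin(l)^6 + 136*sin(l)^5 + 688*sin(l)^4 - 8*sin(l)^3 - 2024*sin(l)^2 + 1440*sin(l) + 2176)/((sin(l) - 8)^3*(sin(l) + 2)^3*(sin(l) + 4)^3)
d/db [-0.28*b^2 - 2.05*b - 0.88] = -0.56*b - 2.05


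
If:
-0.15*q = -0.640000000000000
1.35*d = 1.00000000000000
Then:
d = 0.74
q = 4.27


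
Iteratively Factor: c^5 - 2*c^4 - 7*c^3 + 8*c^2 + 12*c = (c + 1)*(c^4 - 3*c^3 - 4*c^2 + 12*c) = (c + 1)*(c + 2)*(c^3 - 5*c^2 + 6*c) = (c - 2)*(c + 1)*(c + 2)*(c^2 - 3*c) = (c - 3)*(c - 2)*(c + 1)*(c + 2)*(c)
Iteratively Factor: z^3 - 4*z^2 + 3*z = (z - 1)*(z^2 - 3*z) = z*(z - 1)*(z - 3)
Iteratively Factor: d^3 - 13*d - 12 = (d + 3)*(d^2 - 3*d - 4) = (d - 4)*(d + 3)*(d + 1)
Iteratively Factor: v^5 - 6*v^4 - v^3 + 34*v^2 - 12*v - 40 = (v - 5)*(v^4 - v^3 - 6*v^2 + 4*v + 8) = (v - 5)*(v - 2)*(v^3 + v^2 - 4*v - 4) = (v - 5)*(v - 2)*(v + 2)*(v^2 - v - 2) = (v - 5)*(v - 2)*(v + 1)*(v + 2)*(v - 2)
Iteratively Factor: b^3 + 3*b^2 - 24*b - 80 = (b + 4)*(b^2 - b - 20) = (b + 4)^2*(b - 5)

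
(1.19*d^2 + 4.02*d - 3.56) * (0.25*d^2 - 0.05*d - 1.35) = 0.2975*d^4 + 0.9455*d^3 - 2.6975*d^2 - 5.249*d + 4.806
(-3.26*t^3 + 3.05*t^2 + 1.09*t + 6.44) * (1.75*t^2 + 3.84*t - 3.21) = -5.705*t^5 - 7.1809*t^4 + 24.0841*t^3 + 5.6651*t^2 + 21.2307*t - 20.6724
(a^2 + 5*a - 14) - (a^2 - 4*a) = 9*a - 14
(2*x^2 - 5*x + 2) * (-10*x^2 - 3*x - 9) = -20*x^4 + 44*x^3 - 23*x^2 + 39*x - 18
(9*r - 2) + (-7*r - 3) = 2*r - 5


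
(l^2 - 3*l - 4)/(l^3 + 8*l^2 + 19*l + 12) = (l - 4)/(l^2 + 7*l + 12)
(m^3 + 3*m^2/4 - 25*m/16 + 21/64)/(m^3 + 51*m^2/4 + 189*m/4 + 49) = (m^2 - m + 3/16)/(m^2 + 11*m + 28)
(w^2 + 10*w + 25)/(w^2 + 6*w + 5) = (w + 5)/(w + 1)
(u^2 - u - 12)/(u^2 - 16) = (u + 3)/(u + 4)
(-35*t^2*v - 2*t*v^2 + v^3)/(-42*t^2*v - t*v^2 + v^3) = (5*t + v)/(6*t + v)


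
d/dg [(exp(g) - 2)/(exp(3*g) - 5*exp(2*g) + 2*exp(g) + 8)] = (3 - 2*exp(g))*exp(g)/(exp(4*g) - 6*exp(3*g) + exp(2*g) + 24*exp(g) + 16)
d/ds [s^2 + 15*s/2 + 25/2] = 2*s + 15/2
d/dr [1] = 0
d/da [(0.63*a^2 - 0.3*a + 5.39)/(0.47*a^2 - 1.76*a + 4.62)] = (-0.9678*a^2 + 0.7546*a + 8.1004)/(0.2209*a^4 - 1.6544*a^3 + 7.4404*a^2 - 16.2624*a + 21.3444)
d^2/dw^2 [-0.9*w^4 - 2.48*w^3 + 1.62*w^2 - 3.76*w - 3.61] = -10.8*w^2 - 14.88*w + 3.24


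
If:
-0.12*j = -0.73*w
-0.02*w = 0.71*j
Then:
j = 0.00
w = 0.00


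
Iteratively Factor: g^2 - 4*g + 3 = (g - 1)*(g - 3)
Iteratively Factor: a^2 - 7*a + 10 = (a - 5)*(a - 2)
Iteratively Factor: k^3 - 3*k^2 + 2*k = (k)*(k^2 - 3*k + 2) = k*(k - 2)*(k - 1)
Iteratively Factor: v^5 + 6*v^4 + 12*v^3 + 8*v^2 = (v + 2)*(v^4 + 4*v^3 + 4*v^2) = v*(v + 2)*(v^3 + 4*v^2 + 4*v) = v^2*(v + 2)*(v^2 + 4*v + 4) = v^2*(v + 2)^2*(v + 2)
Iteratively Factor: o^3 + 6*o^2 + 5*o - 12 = (o - 1)*(o^2 + 7*o + 12) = (o - 1)*(o + 3)*(o + 4)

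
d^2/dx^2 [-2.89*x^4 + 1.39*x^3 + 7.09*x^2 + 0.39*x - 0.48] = -34.68*x^2 + 8.34*x + 14.18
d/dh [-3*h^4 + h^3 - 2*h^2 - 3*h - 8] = -12*h^3 + 3*h^2 - 4*h - 3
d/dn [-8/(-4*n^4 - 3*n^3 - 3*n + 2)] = 8*(-16*n^3 - 9*n^2 - 3)/(4*n^4 + 3*n^3 + 3*n - 2)^2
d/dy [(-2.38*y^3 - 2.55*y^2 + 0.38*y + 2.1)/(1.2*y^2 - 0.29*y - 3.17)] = (-2.856*y^4 + 1.3804*y^3 + 22.9173*y^2 + 11.127*y - 0.5956)/(1.44*y^4 - 0.696*y^3 - 7.5239*y^2 + 1.8386*y + 10.0489)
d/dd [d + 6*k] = 1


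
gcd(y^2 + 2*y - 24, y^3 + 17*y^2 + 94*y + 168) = y + 6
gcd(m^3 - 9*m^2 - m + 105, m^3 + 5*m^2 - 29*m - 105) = m^2 - 2*m - 15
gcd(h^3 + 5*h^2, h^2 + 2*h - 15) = h + 5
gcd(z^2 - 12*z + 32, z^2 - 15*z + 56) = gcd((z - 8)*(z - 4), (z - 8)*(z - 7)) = z - 8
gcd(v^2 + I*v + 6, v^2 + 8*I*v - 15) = v + 3*I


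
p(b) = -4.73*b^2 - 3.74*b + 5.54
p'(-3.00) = 24.64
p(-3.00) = -25.81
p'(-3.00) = 24.64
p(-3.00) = -25.81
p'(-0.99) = 5.63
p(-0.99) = 4.61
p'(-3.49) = 29.28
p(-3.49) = -39.02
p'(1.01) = -13.29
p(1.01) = -3.06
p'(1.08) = -13.96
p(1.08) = -4.02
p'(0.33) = -6.86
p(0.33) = 3.79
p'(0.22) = -5.82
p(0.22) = 4.49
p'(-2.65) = 21.33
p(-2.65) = -17.77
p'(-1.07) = 6.38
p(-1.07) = 4.13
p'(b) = -9.46*b - 3.74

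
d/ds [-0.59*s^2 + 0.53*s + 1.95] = 0.53 - 1.18*s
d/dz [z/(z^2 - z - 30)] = (z^2 - z*(2*z - 1) - z - 30)/(-z^2 + z + 30)^2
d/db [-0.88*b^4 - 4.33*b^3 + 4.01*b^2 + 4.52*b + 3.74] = -3.52*b^3 - 12.99*b^2 + 8.02*b + 4.52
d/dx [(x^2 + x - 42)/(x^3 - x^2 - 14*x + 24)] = ((2*x + 1)*(x^3 - x^2 - 14*x + 24) + (-3*x^2 + 2*x + 14)*(x^2 + x - 42))/(x^3 - x^2 - 14*x + 24)^2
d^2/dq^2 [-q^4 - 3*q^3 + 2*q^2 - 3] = -12*q^2 - 18*q + 4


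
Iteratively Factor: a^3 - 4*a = (a + 2)*(a^2 - 2*a) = (a - 2)*(a + 2)*(a)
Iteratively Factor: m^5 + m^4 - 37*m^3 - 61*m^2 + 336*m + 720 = (m - 5)*(m^4 + 6*m^3 - 7*m^2 - 96*m - 144) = (m - 5)*(m - 4)*(m^3 + 10*m^2 + 33*m + 36) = (m - 5)*(m - 4)*(m + 3)*(m^2 + 7*m + 12) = (m - 5)*(m - 4)*(m + 3)*(m + 4)*(m + 3)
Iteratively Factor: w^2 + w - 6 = (w + 3)*(w - 2)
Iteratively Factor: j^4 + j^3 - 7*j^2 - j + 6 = (j - 2)*(j^3 + 3*j^2 - j - 3) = (j - 2)*(j + 3)*(j^2 - 1) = (j - 2)*(j + 1)*(j + 3)*(j - 1)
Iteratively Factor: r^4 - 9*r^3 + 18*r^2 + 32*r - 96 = (r - 4)*(r^3 - 5*r^2 - 2*r + 24) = (r - 4)^2*(r^2 - r - 6) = (r - 4)^2*(r - 3)*(r + 2)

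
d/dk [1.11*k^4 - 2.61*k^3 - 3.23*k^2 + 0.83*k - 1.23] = 4.44*k^3 - 7.83*k^2 - 6.46*k + 0.83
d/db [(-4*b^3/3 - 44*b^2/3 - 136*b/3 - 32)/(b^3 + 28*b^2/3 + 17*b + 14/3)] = 4*(5*b^4 + 102*b^3 + 565*b^2 + 1036*b + 748)/(9*b^6 + 168*b^5 + 1090*b^4 + 2940*b^3 + 3385*b^2 + 1428*b + 196)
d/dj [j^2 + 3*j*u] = 2*j + 3*u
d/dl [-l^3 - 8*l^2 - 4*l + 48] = -3*l^2 - 16*l - 4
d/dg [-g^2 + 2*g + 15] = 2 - 2*g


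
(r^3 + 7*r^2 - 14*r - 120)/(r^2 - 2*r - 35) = (r^2 + 2*r - 24)/(r - 7)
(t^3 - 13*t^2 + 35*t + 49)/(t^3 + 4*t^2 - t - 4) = (t^2 - 14*t + 49)/(t^2 + 3*t - 4)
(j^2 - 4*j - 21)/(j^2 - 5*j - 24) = (j - 7)/(j - 8)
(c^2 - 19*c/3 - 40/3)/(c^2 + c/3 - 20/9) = 3*(c - 8)/(3*c - 4)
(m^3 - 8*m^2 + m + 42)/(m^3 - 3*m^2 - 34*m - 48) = (m^2 - 10*m + 21)/(m^2 - 5*m - 24)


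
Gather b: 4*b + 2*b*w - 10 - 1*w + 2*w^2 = b*(2*w + 4) + 2*w^2 - w - 10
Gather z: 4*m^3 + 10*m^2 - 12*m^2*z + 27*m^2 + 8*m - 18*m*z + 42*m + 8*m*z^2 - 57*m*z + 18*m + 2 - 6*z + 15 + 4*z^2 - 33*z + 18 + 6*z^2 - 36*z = 4*m^3 + 37*m^2 + 68*m + z^2*(8*m + 10) + z*(-12*m^2 - 75*m - 75) + 35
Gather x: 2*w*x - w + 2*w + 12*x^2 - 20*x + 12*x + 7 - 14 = w + 12*x^2 + x*(2*w - 8) - 7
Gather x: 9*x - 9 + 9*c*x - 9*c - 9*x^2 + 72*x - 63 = -9*c - 9*x^2 + x*(9*c + 81) - 72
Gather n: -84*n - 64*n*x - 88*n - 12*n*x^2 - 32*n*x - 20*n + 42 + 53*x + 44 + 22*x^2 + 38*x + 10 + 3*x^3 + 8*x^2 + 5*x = n*(-12*x^2 - 96*x - 192) + 3*x^3 + 30*x^2 + 96*x + 96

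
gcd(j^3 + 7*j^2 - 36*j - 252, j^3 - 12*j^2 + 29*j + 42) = j - 6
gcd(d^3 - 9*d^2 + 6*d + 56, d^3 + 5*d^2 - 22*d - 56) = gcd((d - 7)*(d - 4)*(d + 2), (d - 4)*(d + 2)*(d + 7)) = d^2 - 2*d - 8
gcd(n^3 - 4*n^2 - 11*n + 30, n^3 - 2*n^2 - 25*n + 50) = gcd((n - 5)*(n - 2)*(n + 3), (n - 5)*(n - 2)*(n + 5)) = n^2 - 7*n + 10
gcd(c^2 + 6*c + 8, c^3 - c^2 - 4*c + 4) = c + 2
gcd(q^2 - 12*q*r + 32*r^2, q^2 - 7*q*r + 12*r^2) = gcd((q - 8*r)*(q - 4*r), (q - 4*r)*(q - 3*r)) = q - 4*r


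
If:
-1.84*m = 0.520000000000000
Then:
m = -0.28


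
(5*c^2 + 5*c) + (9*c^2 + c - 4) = 14*c^2 + 6*c - 4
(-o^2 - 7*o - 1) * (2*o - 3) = -2*o^3 - 11*o^2 + 19*o + 3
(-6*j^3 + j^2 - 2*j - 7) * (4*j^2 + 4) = -24*j^5 + 4*j^4 - 32*j^3 - 24*j^2 - 8*j - 28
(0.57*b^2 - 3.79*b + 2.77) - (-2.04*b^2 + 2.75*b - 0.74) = 2.61*b^2 - 6.54*b + 3.51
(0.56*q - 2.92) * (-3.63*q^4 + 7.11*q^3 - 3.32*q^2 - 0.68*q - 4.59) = -2.0328*q^5 + 14.5812*q^4 - 22.6204*q^3 + 9.3136*q^2 - 0.5848*q + 13.4028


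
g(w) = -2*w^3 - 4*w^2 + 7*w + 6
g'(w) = -6*w^2 - 8*w + 7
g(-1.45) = -6.46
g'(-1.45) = 5.98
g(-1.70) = -7.63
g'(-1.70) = 3.26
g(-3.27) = 10.27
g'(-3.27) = -31.00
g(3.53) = -107.11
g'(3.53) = -96.01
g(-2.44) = -5.84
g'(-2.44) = -9.20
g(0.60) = 8.33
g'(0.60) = 0.04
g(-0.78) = -0.94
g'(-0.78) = 9.59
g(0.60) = 8.33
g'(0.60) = 0.04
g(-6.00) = 252.00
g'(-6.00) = -161.00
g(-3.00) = 3.00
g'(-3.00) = -23.00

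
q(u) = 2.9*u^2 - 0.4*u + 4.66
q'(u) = 5.8*u - 0.4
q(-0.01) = 4.66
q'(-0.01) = -0.46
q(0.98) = 7.05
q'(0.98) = 5.28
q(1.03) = 7.32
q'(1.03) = 5.57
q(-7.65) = 177.44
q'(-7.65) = -44.77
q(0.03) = 4.65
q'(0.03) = -0.23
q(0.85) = 6.42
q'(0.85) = 4.53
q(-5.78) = 103.86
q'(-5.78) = -33.92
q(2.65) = 23.97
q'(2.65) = 14.97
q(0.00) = 4.66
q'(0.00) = -0.40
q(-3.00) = 31.96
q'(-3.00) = -17.80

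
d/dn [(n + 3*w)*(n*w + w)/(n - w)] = w*(-(n + 1)*(n + 3*w) + (n - w)*(2*n + 3*w + 1))/(n - w)^2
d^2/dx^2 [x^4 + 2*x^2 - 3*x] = 12*x^2 + 4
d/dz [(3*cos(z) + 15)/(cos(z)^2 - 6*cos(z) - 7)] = 3*(cos(z)^2 + 10*cos(z) - 23)*sin(z)/(sin(z)^2 + 6*cos(z) + 6)^2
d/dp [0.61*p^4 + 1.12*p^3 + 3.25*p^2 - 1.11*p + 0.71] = 2.44*p^3 + 3.36*p^2 + 6.5*p - 1.11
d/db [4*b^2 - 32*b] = 8*b - 32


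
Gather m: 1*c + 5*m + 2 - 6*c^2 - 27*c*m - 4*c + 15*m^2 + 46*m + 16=-6*c^2 - 3*c + 15*m^2 + m*(51 - 27*c) + 18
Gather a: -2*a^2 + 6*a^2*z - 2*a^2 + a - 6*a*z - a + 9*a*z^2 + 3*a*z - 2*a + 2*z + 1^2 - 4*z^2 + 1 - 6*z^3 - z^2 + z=a^2*(6*z - 4) + a*(9*z^2 - 3*z - 2) - 6*z^3 - 5*z^2 + 3*z + 2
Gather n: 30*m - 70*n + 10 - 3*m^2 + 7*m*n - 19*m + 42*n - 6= -3*m^2 + 11*m + n*(7*m - 28) + 4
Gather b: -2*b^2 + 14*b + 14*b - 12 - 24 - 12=-2*b^2 + 28*b - 48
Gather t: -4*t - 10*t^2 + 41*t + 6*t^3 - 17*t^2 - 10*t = 6*t^3 - 27*t^2 + 27*t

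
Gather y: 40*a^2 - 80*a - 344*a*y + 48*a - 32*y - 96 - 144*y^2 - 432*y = 40*a^2 - 32*a - 144*y^2 + y*(-344*a - 464) - 96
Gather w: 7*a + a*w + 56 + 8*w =7*a + w*(a + 8) + 56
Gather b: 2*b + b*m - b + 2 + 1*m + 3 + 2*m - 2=b*(m + 1) + 3*m + 3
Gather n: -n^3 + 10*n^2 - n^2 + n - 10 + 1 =-n^3 + 9*n^2 + n - 9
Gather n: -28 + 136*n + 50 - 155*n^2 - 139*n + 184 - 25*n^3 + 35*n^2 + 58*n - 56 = -25*n^3 - 120*n^2 + 55*n + 150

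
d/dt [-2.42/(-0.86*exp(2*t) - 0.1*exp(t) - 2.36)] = (-4.1624*exp(t) - 0.242)*exp(t)/(0.86*exp(2*t) + 0.1*exp(t) + 2.36)^2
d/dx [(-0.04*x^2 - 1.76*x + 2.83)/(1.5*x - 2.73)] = (-0.06*x^2 + 0.2184*x + 0.5598)/(2.25*x^2 - 8.19*x + 7.4529)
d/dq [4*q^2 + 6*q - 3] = 8*q + 6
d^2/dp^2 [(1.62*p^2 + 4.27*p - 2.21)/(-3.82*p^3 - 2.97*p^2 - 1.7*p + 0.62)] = (-47.2793760000001*p^6 - 373.857288*p^5 + 159.44298*p^4 + 343.945066*p^3 + 63.82035*p^2 + 51.178056*p + 10.666172)/(55.742968*p^9 + 130.018284*p^8 + 175.508754*p^7 + 114.779289*p^6 + 35.901102*p^5 - 14.814654*p^4 - 9.464056*p^3 - 1.950396*p^2 + 1.96044*p - 0.238328)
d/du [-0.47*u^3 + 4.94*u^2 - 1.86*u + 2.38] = -1.41*u^2 + 9.88*u - 1.86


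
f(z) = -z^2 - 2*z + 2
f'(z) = -2*z - 2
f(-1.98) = 2.04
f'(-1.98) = 1.96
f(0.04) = 1.92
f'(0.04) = -2.08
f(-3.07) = -1.28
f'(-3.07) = 4.14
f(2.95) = -12.60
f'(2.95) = -7.90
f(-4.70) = -10.69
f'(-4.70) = 7.40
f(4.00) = -22.00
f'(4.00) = -10.00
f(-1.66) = 2.56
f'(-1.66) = 1.32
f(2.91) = -12.29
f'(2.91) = -7.82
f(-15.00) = -193.00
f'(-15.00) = 28.00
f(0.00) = 2.00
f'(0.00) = -2.00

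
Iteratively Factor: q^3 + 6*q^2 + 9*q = (q + 3)*(q^2 + 3*q) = (q + 3)^2*(q)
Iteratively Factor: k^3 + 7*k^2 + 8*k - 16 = (k - 1)*(k^2 + 8*k + 16) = (k - 1)*(k + 4)*(k + 4)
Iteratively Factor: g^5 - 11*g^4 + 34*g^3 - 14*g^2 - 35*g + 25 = (g + 1)*(g^4 - 12*g^3 + 46*g^2 - 60*g + 25) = (g - 5)*(g + 1)*(g^3 - 7*g^2 + 11*g - 5) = (g - 5)*(g - 1)*(g + 1)*(g^2 - 6*g + 5) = (g - 5)^2*(g - 1)*(g + 1)*(g - 1)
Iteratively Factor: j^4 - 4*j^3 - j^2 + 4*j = (j + 1)*(j^3 - 5*j^2 + 4*j) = j*(j + 1)*(j^2 - 5*j + 4) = j*(j - 1)*(j + 1)*(j - 4)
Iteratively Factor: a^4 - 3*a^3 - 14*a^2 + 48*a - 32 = (a - 2)*(a^3 - a^2 - 16*a + 16) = (a - 2)*(a - 1)*(a^2 - 16) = (a - 4)*(a - 2)*(a - 1)*(a + 4)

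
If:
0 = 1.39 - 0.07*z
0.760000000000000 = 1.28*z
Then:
No Solution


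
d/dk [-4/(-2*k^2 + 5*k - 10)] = 4*(5 - 4*k)/(2*k^2 - 5*k + 10)^2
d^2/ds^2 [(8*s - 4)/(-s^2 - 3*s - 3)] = 8*(-(2*s - 1)*(2*s + 3)^2 + (6*s + 5)*(s^2 + 3*s + 3))/(s^2 + 3*s + 3)^3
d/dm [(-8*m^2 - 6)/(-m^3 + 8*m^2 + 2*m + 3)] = 2*(-4*m^4 - 17*m^2 + 24*m + 6)/(m^6 - 16*m^5 + 60*m^4 + 26*m^3 + 52*m^2 + 12*m + 9)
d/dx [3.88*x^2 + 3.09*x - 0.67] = 7.76*x + 3.09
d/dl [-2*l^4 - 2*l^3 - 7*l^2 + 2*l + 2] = -8*l^3 - 6*l^2 - 14*l + 2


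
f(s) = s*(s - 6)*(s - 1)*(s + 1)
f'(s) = s*(s - 6)*(s - 1) + s*(s - 6)*(s + 1) + s*(s - 1)*(s + 1) + (s - 6)*(s - 1)*(s + 1) = 4*s^3 - 18*s^2 - 2*s + 6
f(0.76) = 1.68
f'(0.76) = -4.16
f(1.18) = -2.23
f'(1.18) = -14.85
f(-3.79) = 495.86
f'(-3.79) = -462.73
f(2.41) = -41.60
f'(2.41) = -47.38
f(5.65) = -61.15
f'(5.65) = 141.54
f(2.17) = -30.83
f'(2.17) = -42.23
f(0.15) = 0.86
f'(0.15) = 5.31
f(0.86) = 1.15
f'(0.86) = -6.49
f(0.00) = 0.00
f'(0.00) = 6.00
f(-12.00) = 30888.00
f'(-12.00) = -9474.00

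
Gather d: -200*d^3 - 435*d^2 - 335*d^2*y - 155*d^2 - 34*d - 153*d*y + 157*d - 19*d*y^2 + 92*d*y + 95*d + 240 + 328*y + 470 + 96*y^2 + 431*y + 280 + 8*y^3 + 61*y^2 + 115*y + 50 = -200*d^3 + d^2*(-335*y - 590) + d*(-19*y^2 - 61*y + 218) + 8*y^3 + 157*y^2 + 874*y + 1040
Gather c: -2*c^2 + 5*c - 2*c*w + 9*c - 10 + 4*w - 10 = -2*c^2 + c*(14 - 2*w) + 4*w - 20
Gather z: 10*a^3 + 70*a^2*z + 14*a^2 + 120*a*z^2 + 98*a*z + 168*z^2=10*a^3 + 14*a^2 + z^2*(120*a + 168) + z*(70*a^2 + 98*a)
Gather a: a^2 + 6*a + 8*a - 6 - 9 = a^2 + 14*a - 15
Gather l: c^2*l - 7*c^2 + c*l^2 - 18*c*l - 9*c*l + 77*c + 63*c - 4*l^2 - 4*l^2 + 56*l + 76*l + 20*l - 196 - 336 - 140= -7*c^2 + 140*c + l^2*(c - 8) + l*(c^2 - 27*c + 152) - 672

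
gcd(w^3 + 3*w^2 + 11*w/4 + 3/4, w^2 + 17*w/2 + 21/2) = w + 3/2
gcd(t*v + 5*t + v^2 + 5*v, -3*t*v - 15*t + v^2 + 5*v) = v + 5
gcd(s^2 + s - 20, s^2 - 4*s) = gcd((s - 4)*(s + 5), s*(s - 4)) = s - 4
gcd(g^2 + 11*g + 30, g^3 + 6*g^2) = g + 6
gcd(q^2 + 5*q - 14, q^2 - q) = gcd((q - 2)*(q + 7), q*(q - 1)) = 1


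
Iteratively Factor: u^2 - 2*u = (u - 2)*(u)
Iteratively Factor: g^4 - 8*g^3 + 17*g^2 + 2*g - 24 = (g - 4)*(g^3 - 4*g^2 + g + 6) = (g - 4)*(g - 2)*(g^2 - 2*g - 3) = (g - 4)*(g - 2)*(g + 1)*(g - 3)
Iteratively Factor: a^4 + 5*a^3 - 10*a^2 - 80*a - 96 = (a + 2)*(a^3 + 3*a^2 - 16*a - 48) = (a + 2)*(a + 4)*(a^2 - a - 12) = (a - 4)*(a + 2)*(a + 4)*(a + 3)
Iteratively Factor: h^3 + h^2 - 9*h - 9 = (h + 3)*(h^2 - 2*h - 3) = (h + 1)*(h + 3)*(h - 3)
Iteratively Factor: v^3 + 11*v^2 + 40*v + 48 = (v + 4)*(v^2 + 7*v + 12) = (v + 4)^2*(v + 3)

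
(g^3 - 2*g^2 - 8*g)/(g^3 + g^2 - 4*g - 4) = g*(g - 4)/(g^2 - g - 2)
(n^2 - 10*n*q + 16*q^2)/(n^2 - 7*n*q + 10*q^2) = (-n + 8*q)/(-n + 5*q)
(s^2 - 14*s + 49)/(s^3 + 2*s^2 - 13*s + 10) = (s^2 - 14*s + 49)/(s^3 + 2*s^2 - 13*s + 10)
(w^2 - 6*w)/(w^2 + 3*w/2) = 2*(w - 6)/(2*w + 3)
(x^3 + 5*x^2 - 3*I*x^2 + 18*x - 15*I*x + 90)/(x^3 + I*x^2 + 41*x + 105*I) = (x^2 + x*(5 - 6*I) - 30*I)/(x^2 - 2*I*x + 35)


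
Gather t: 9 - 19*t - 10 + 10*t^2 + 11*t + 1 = 10*t^2 - 8*t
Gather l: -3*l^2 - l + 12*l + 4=-3*l^2 + 11*l + 4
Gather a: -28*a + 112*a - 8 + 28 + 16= 84*a + 36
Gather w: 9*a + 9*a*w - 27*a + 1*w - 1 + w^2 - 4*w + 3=-18*a + w^2 + w*(9*a - 3) + 2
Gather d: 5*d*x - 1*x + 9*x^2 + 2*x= 5*d*x + 9*x^2 + x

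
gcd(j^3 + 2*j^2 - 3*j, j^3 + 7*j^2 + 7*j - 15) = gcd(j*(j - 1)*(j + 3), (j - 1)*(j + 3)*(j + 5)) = j^2 + 2*j - 3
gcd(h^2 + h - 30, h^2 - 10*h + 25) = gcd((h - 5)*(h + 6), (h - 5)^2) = h - 5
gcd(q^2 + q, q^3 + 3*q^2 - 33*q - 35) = q + 1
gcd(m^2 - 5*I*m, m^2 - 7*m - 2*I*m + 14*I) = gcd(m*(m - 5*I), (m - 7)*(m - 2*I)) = 1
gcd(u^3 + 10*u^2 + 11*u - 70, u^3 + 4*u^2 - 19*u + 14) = u^2 + 5*u - 14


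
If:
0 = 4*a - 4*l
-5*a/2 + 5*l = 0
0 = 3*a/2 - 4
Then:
No Solution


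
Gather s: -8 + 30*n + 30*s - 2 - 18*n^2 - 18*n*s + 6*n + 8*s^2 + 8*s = -18*n^2 + 36*n + 8*s^2 + s*(38 - 18*n) - 10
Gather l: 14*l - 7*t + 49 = 14*l - 7*t + 49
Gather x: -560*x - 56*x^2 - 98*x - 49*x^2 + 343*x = -105*x^2 - 315*x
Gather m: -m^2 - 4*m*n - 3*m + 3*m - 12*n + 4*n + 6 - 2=-m^2 - 4*m*n - 8*n + 4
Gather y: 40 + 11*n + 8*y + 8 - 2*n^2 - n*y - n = -2*n^2 + 10*n + y*(8 - n) + 48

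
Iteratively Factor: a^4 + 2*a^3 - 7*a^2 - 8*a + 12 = (a - 2)*(a^3 + 4*a^2 + a - 6) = (a - 2)*(a + 2)*(a^2 + 2*a - 3) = (a - 2)*(a + 2)*(a + 3)*(a - 1)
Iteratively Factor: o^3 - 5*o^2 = (o - 5)*(o^2) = o*(o - 5)*(o)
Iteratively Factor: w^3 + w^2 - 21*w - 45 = (w + 3)*(w^2 - 2*w - 15) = (w + 3)^2*(w - 5)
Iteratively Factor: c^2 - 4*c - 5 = (c + 1)*(c - 5)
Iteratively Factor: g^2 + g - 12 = (g - 3)*(g + 4)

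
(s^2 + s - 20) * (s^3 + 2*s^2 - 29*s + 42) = s^5 + 3*s^4 - 47*s^3 - 27*s^2 + 622*s - 840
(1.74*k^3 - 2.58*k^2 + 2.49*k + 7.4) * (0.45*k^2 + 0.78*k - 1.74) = 0.783*k^5 + 0.1962*k^4 - 3.9195*k^3 + 9.7614*k^2 + 1.4394*k - 12.876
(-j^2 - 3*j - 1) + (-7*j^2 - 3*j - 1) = -8*j^2 - 6*j - 2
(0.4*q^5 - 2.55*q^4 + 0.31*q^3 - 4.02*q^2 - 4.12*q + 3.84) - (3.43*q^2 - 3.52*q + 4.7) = 0.4*q^5 - 2.55*q^4 + 0.31*q^3 - 7.45*q^2 - 0.6*q - 0.86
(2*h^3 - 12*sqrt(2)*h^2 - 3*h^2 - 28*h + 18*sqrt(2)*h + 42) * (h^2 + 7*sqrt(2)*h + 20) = 2*h^5 - 3*h^4 + 2*sqrt(2)*h^4 - 156*h^3 - 3*sqrt(2)*h^3 - 436*sqrt(2)*h^2 + 234*h^2 - 560*h + 654*sqrt(2)*h + 840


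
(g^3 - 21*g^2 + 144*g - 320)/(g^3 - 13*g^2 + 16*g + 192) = (g - 5)/(g + 3)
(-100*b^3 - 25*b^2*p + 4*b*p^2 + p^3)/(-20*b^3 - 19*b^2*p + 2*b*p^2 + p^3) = (-20*b^2 - b*p + p^2)/(-4*b^2 - 3*b*p + p^2)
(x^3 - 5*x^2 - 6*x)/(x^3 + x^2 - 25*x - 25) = x*(x - 6)/(x^2 - 25)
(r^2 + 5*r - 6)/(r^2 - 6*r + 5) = (r + 6)/(r - 5)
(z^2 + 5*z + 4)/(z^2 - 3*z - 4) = (z + 4)/(z - 4)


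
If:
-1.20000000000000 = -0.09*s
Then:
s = 13.33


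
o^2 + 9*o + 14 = (o + 2)*(o + 7)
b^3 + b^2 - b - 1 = (b - 1)*(b + 1)^2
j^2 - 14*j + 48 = (j - 8)*(j - 6)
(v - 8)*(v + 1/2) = v^2 - 15*v/2 - 4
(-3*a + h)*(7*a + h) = -21*a^2 + 4*a*h + h^2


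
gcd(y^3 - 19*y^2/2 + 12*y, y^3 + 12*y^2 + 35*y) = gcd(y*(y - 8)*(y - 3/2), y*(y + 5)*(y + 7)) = y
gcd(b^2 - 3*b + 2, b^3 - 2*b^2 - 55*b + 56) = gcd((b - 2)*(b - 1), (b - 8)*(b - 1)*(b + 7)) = b - 1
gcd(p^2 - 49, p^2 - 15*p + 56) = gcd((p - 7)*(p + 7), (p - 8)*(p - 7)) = p - 7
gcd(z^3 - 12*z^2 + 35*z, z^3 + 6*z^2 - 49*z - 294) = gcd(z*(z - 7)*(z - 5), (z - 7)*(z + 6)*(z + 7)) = z - 7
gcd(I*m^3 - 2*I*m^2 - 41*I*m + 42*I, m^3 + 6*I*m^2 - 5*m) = 1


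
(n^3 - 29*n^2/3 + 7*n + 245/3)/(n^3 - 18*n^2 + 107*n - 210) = (n + 7/3)/(n - 6)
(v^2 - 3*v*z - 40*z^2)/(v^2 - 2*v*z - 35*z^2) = (-v + 8*z)/(-v + 7*z)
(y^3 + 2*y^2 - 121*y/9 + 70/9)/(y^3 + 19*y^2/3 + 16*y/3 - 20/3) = (y - 7/3)/(y + 2)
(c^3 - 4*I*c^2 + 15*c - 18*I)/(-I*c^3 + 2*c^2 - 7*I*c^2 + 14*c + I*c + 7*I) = (I*c^3 + 4*c^2 + 15*I*c + 18)/(c^3 + c^2*(7 + 2*I) + c*(-1 + 14*I) - 7)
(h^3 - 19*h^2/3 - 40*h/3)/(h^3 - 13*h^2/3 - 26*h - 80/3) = h/(h + 2)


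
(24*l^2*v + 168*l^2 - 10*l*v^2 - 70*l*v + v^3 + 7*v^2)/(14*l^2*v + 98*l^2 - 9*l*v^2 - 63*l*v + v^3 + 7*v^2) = (24*l^2 - 10*l*v + v^2)/(14*l^2 - 9*l*v + v^2)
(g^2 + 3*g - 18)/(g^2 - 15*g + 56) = (g^2 + 3*g - 18)/(g^2 - 15*g + 56)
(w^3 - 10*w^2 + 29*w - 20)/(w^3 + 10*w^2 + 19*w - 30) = (w^2 - 9*w + 20)/(w^2 + 11*w + 30)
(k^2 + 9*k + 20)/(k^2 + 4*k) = (k + 5)/k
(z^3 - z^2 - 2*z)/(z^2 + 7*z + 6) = z*(z - 2)/(z + 6)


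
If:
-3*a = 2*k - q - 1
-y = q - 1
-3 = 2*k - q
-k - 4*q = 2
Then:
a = 4/3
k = -14/9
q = -1/9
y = 10/9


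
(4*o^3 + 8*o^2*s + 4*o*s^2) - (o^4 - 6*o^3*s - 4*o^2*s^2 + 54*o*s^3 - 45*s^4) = -o^4 + 6*o^3*s + 4*o^3 + 4*o^2*s^2 + 8*o^2*s - 54*o*s^3 + 4*o*s^2 + 45*s^4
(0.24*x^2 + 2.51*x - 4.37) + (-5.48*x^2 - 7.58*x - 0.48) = -5.24*x^2 - 5.07*x - 4.85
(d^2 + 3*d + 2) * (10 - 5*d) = -5*d^3 - 5*d^2 + 20*d + 20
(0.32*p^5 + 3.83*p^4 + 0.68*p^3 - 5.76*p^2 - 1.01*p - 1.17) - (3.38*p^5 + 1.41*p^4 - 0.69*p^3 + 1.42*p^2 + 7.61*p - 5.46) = -3.06*p^5 + 2.42*p^4 + 1.37*p^3 - 7.18*p^2 - 8.62*p + 4.29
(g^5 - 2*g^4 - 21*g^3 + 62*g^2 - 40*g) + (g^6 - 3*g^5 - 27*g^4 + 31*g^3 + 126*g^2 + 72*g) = g^6 - 2*g^5 - 29*g^4 + 10*g^3 + 188*g^2 + 32*g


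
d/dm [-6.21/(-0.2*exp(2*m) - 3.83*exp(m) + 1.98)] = (-2.484*exp(m) - 23.7843)*exp(m)/(0.2*exp(2*m) + 3.83*exp(m) - 1.98)^2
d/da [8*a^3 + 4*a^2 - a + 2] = 24*a^2 + 8*a - 1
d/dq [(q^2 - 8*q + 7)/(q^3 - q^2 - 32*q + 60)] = (-q^4 + 16*q^3 - 61*q^2 + 134*q - 256)/(q^6 - 2*q^5 - 63*q^4 + 184*q^3 + 904*q^2 - 3840*q + 3600)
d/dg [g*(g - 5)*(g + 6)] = 3*g^2 + 2*g - 30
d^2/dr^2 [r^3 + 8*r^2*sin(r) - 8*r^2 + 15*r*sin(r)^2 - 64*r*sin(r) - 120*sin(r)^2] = -8*r^2*sin(r) + 64*r*sin(r) + 32*r*cos(r) + 30*r*cos(2*r) + 6*r + 16*sin(r) + 30*sin(2*r) - 128*cos(r) - 240*cos(2*r) - 16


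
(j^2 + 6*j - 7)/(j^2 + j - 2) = (j + 7)/(j + 2)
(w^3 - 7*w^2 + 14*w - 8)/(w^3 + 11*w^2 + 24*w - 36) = (w^2 - 6*w + 8)/(w^2 + 12*w + 36)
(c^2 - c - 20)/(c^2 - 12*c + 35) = (c + 4)/(c - 7)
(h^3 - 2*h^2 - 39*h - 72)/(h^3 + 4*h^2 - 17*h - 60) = (h^2 - 5*h - 24)/(h^2 + h - 20)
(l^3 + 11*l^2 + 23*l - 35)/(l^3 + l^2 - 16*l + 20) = (l^2 + 6*l - 7)/(l^2 - 4*l + 4)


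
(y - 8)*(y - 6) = y^2 - 14*y + 48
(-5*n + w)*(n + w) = -5*n^2 - 4*n*w + w^2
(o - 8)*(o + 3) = o^2 - 5*o - 24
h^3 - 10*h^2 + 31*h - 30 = (h - 5)*(h - 3)*(h - 2)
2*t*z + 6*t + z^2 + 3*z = (2*t + z)*(z + 3)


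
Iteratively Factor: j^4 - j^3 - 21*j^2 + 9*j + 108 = (j + 3)*(j^3 - 4*j^2 - 9*j + 36) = (j - 4)*(j + 3)*(j^2 - 9) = (j - 4)*(j + 3)^2*(j - 3)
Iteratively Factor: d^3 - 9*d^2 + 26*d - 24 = (d - 3)*(d^2 - 6*d + 8) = (d - 3)*(d - 2)*(d - 4)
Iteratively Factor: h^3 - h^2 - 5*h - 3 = (h + 1)*(h^2 - 2*h - 3) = (h + 1)^2*(h - 3)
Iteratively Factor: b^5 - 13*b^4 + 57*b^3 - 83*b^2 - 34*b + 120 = (b - 2)*(b^4 - 11*b^3 + 35*b^2 - 13*b - 60) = (b - 2)*(b + 1)*(b^3 - 12*b^2 + 47*b - 60) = (b - 5)*(b - 2)*(b + 1)*(b^2 - 7*b + 12) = (b - 5)*(b - 3)*(b - 2)*(b + 1)*(b - 4)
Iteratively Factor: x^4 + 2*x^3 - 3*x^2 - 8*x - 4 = (x + 2)*(x^3 - 3*x - 2) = (x + 1)*(x + 2)*(x^2 - x - 2) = (x + 1)^2*(x + 2)*(x - 2)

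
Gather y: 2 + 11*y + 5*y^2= 5*y^2 + 11*y + 2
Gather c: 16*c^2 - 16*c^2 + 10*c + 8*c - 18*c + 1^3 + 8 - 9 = 0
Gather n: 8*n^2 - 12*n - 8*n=8*n^2 - 20*n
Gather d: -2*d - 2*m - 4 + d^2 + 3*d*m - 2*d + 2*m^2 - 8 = d^2 + d*(3*m - 4) + 2*m^2 - 2*m - 12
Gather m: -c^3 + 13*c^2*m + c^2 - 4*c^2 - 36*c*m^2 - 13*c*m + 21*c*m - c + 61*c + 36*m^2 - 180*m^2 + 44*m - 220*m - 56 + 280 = -c^3 - 3*c^2 + 60*c + m^2*(-36*c - 144) + m*(13*c^2 + 8*c - 176) + 224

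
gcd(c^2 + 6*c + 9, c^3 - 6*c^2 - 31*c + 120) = 1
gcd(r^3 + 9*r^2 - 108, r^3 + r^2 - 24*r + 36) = r^2 + 3*r - 18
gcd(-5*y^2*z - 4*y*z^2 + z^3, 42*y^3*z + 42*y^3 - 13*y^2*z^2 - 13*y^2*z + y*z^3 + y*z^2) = 1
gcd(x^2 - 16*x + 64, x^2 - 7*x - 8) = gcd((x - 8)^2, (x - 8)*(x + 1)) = x - 8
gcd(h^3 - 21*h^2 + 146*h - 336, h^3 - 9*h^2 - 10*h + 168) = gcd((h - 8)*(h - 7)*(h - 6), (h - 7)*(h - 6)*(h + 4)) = h^2 - 13*h + 42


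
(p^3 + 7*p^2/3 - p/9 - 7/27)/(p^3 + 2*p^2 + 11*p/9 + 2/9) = (9*p^2 + 18*p - 7)/(3*(3*p^2 + 5*p + 2))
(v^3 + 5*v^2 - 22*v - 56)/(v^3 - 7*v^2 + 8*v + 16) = (v^2 + 9*v + 14)/(v^2 - 3*v - 4)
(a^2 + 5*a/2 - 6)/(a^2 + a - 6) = (a^2 + 5*a/2 - 6)/(a^2 + a - 6)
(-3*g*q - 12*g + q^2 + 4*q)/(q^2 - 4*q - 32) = (-3*g + q)/(q - 8)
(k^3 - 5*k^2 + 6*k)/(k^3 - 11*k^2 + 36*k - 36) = k/(k - 6)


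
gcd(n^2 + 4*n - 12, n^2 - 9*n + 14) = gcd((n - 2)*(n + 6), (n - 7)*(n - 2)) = n - 2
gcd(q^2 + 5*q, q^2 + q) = q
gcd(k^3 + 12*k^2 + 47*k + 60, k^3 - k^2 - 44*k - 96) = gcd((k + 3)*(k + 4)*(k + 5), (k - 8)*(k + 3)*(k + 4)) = k^2 + 7*k + 12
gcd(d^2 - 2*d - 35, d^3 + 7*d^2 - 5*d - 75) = d + 5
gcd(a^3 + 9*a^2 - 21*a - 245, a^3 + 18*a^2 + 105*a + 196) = a^2 + 14*a + 49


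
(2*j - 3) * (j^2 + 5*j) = 2*j^3 + 7*j^2 - 15*j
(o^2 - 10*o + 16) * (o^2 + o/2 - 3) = o^4 - 19*o^3/2 + 8*o^2 + 38*o - 48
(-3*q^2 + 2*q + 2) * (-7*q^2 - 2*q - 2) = 21*q^4 - 8*q^3 - 12*q^2 - 8*q - 4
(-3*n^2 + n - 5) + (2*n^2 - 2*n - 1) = -n^2 - n - 6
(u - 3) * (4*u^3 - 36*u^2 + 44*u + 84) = 4*u^4 - 48*u^3 + 152*u^2 - 48*u - 252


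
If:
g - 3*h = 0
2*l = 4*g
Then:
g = l/2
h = l/6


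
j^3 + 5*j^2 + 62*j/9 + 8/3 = (j + 2/3)*(j + 4/3)*(j + 3)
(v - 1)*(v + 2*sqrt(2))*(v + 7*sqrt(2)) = v^3 - v^2 + 9*sqrt(2)*v^2 - 9*sqrt(2)*v + 28*v - 28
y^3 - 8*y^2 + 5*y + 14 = (y - 7)*(y - 2)*(y + 1)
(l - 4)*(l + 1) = l^2 - 3*l - 4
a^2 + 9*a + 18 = (a + 3)*(a + 6)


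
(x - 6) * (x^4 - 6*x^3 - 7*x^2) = x^5 - 12*x^4 + 29*x^3 + 42*x^2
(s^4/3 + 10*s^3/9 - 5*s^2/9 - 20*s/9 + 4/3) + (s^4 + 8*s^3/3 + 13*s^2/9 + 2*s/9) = 4*s^4/3 + 34*s^3/9 + 8*s^2/9 - 2*s + 4/3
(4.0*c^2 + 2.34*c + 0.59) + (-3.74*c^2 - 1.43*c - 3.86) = 0.26*c^2 + 0.91*c - 3.27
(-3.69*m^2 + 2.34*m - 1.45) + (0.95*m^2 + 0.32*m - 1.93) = -2.74*m^2 + 2.66*m - 3.38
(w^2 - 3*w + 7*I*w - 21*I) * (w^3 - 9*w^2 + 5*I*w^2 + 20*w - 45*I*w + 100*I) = w^5 - 12*w^4 + 12*I*w^4 + 12*w^3 - 144*I*w^3 + 360*w^2 + 564*I*w^2 - 1645*w - 720*I*w + 2100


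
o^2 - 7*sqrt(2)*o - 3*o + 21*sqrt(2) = (o - 3)*(o - 7*sqrt(2))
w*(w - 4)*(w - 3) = w^3 - 7*w^2 + 12*w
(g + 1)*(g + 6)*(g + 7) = g^3 + 14*g^2 + 55*g + 42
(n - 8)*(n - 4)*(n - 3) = n^3 - 15*n^2 + 68*n - 96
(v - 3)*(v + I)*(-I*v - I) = -I*v^3 + v^2 + 2*I*v^2 - 2*v + 3*I*v - 3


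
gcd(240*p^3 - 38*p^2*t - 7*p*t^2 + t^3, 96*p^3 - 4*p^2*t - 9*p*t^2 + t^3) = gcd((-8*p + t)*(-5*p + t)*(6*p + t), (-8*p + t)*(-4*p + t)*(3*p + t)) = 8*p - t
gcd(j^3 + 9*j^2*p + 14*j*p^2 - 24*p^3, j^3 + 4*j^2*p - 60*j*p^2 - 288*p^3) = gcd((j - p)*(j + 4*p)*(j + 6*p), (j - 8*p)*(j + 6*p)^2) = j + 6*p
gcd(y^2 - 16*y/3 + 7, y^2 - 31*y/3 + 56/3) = y - 7/3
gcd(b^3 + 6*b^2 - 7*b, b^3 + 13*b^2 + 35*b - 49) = b^2 + 6*b - 7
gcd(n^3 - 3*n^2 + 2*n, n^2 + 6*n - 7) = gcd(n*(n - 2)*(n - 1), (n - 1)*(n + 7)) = n - 1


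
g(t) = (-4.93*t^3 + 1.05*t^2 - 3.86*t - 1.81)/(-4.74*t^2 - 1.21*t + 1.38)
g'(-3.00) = 0.88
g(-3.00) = -4.05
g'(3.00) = 0.89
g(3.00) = 3.05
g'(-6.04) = 1.00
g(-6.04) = -6.98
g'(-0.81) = -32.86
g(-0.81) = -6.17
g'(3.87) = 0.96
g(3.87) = 3.86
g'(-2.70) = 0.83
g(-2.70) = -3.79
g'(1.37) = 0.13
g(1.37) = 1.94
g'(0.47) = -371.88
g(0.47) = 16.56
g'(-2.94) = 0.87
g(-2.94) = -3.99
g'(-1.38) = -0.30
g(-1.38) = -3.09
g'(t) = (9.48*t + 1.21)*(-4.93*t^3 + 1.05*t^2 - 3.86*t - 1.81)/(-4.74*t^2 - 1.21*t + 1.38)^2 + (-14.79*t^2 + 2.1*t - 3.86)/(-4.74*t^2 - 1.21*t + 1.38) = (23.3682*t^4 + 11.9306*t^3 - 39.9771*t^2 - 14.2608*t - 7.5169)/(22.4676*t^4 + 11.4708*t^3 - 11.6183*t^2 - 3.3396*t + 1.9044)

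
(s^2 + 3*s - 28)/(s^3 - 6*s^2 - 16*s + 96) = (s + 7)/(s^2 - 2*s - 24)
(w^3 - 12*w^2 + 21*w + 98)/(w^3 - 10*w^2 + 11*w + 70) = (w - 7)/(w - 5)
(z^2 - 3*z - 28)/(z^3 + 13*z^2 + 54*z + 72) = (z - 7)/(z^2 + 9*z + 18)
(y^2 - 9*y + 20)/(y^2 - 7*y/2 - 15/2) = 2*(y - 4)/(2*y + 3)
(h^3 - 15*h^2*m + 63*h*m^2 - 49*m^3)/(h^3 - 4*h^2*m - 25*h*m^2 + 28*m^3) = (h - 7*m)/(h + 4*m)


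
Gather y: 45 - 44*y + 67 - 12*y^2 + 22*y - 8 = -12*y^2 - 22*y + 104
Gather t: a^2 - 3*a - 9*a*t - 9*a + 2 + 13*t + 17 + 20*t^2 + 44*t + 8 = a^2 - 12*a + 20*t^2 + t*(57 - 9*a) + 27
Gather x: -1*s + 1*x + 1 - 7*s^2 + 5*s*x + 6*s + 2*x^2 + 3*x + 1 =-7*s^2 + 5*s + 2*x^2 + x*(5*s + 4) + 2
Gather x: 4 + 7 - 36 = -25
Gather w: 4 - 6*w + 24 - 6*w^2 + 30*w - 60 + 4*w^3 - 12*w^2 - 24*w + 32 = 4*w^3 - 18*w^2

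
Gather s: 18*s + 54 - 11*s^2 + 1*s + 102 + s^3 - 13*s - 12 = s^3 - 11*s^2 + 6*s + 144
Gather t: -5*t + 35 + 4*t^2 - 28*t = 4*t^2 - 33*t + 35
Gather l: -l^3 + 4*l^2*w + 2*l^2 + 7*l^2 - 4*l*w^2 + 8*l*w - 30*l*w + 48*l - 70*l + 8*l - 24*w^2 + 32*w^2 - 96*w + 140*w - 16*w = -l^3 + l^2*(4*w + 9) + l*(-4*w^2 - 22*w - 14) + 8*w^2 + 28*w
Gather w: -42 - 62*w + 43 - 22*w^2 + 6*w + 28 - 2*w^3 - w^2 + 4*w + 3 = -2*w^3 - 23*w^2 - 52*w + 32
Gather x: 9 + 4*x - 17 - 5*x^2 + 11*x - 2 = -5*x^2 + 15*x - 10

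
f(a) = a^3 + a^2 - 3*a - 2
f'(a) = 3*a^2 + 2*a - 3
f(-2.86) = -8.63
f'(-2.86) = 15.82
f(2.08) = 5.09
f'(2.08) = 14.14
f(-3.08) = -12.49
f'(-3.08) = 19.30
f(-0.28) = -1.10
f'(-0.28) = -3.32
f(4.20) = 77.13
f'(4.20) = 58.32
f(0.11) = -2.32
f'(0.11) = -2.74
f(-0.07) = -1.79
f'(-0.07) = -3.13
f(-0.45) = -0.54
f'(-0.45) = -3.29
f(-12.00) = -1550.00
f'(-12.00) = 405.00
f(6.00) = 232.00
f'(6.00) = 117.00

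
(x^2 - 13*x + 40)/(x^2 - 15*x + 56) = (x - 5)/(x - 7)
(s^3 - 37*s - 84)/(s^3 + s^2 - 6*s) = (s^2 - 3*s - 28)/(s*(s - 2))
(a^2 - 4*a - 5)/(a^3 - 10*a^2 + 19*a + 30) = 1/(a - 6)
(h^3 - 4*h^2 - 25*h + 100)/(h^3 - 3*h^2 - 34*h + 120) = (h + 5)/(h + 6)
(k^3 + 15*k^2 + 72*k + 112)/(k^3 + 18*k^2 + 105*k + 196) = (k + 4)/(k + 7)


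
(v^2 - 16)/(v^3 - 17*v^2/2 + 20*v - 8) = 2*(v + 4)/(2*v^2 - 9*v + 4)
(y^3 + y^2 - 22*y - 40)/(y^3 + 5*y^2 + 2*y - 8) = (y - 5)/(y - 1)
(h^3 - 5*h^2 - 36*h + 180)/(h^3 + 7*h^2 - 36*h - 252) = (h - 5)/(h + 7)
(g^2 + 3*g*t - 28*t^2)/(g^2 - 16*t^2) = (g + 7*t)/(g + 4*t)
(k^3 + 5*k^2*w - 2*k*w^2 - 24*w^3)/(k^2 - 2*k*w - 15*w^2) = (-k^2 - 2*k*w + 8*w^2)/(-k + 5*w)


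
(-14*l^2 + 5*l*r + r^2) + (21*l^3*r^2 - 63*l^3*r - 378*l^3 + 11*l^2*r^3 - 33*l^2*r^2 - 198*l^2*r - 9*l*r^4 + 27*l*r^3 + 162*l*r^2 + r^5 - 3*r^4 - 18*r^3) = 21*l^3*r^2 - 63*l^3*r - 378*l^3 + 11*l^2*r^3 - 33*l^2*r^2 - 198*l^2*r - 14*l^2 - 9*l*r^4 + 27*l*r^3 + 162*l*r^2 + 5*l*r + r^5 - 3*r^4 - 18*r^3 + r^2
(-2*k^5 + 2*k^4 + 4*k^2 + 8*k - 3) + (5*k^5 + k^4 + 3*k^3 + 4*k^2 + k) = 3*k^5 + 3*k^4 + 3*k^3 + 8*k^2 + 9*k - 3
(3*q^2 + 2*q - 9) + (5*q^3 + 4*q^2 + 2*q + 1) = 5*q^3 + 7*q^2 + 4*q - 8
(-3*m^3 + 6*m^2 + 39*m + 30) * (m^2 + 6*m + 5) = -3*m^5 - 12*m^4 + 60*m^3 + 294*m^2 + 375*m + 150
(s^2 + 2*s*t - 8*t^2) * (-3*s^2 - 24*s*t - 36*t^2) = -3*s^4 - 30*s^3*t - 60*s^2*t^2 + 120*s*t^3 + 288*t^4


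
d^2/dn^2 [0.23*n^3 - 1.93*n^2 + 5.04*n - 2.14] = 1.38*n - 3.86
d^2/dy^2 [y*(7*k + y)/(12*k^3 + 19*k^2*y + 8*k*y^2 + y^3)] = 2*(-1452*k^6 - 2016*k^5*y - 792*k^4*y^2 + 79*k^3*y^3 + 111*k^2*y^4 + 21*k*y^5 + y^6)/(1728*k^9 + 8208*k^8*y + 16452*k^7*y^2 + 18235*k^6*y^3 + 12336*k^5*y^4 + 5307*k^4*y^5 + 1460*k^3*y^6 + 249*k^2*y^7 + 24*k*y^8 + y^9)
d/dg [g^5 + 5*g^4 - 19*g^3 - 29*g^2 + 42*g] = 5*g^4 + 20*g^3 - 57*g^2 - 58*g + 42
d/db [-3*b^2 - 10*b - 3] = -6*b - 10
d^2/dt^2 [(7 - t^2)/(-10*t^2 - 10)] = 8*(1 - 3*t^2)/(5*(t^6 + 3*t^4 + 3*t^2 + 1))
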